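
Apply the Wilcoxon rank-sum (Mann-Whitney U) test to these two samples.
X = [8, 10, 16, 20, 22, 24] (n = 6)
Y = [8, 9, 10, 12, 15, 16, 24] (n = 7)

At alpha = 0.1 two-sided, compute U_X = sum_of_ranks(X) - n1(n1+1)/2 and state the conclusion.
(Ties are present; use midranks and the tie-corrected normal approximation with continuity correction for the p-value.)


Step 1: Combine and sort all 13 observations; assign midranks.
sorted (value, group): (8,X), (8,Y), (9,Y), (10,X), (10,Y), (12,Y), (15,Y), (16,X), (16,Y), (20,X), (22,X), (24,X), (24,Y)
ranks: 8->1.5, 8->1.5, 9->3, 10->4.5, 10->4.5, 12->6, 15->7, 16->8.5, 16->8.5, 20->10, 22->11, 24->12.5, 24->12.5
Step 2: Rank sum for X: R1 = 1.5 + 4.5 + 8.5 + 10 + 11 + 12.5 = 48.
Step 3: U_X = R1 - n1(n1+1)/2 = 48 - 6*7/2 = 48 - 21 = 27.
       U_Y = n1*n2 - U_X = 42 - 27 = 15.
Step 4: Ties are present, so use the tie-corrected normal approximation (with continuity correction) for the p-value.
Step 5: p-value = 0.429488; compare to alpha = 0.1. fail to reject H0.

U_X = 27, p = 0.429488, fail to reject H0 at alpha = 0.1.


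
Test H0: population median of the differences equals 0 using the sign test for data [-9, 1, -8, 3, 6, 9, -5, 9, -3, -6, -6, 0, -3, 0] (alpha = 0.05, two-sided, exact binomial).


Step 1: Discard zero differences. Original n = 14; n_eff = number of nonzero differences = 12.
Nonzero differences (with sign): -9, +1, -8, +3, +6, +9, -5, +9, -3, -6, -6, -3
Step 2: Count signs: positive = 5, negative = 7.
Step 3: Under H0: P(positive) = 0.5, so the number of positives S ~ Bin(12, 0.5).
Step 4: Two-sided exact p-value = sum of Bin(12,0.5) probabilities at or below the observed probability = 0.774414.
Step 5: alpha = 0.05. fail to reject H0.

n_eff = 12, pos = 5, neg = 7, p = 0.774414, fail to reject H0.


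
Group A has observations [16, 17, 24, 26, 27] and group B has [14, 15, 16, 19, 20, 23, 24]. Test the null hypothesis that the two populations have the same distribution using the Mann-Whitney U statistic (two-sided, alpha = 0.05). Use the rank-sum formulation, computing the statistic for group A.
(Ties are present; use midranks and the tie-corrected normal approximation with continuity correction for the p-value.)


Step 1: Combine and sort all 12 observations; assign midranks.
sorted (value, group): (14,Y), (15,Y), (16,X), (16,Y), (17,X), (19,Y), (20,Y), (23,Y), (24,X), (24,Y), (26,X), (27,X)
ranks: 14->1, 15->2, 16->3.5, 16->3.5, 17->5, 19->6, 20->7, 23->8, 24->9.5, 24->9.5, 26->11, 27->12
Step 2: Rank sum for X: R1 = 3.5 + 5 + 9.5 + 11 + 12 = 41.
Step 3: U_X = R1 - n1(n1+1)/2 = 41 - 5*6/2 = 41 - 15 = 26.
       U_Y = n1*n2 - U_X = 35 - 26 = 9.
Step 4: Ties are present, so use the tie-corrected normal approximation (with continuity correction) for the p-value.
Step 5: p-value = 0.192314; compare to alpha = 0.05. fail to reject H0.

U_X = 26, p = 0.192314, fail to reject H0 at alpha = 0.05.


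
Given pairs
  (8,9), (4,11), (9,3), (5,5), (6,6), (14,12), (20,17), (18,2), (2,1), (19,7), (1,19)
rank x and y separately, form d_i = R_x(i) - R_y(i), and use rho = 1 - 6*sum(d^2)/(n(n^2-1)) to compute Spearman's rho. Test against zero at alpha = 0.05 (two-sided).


Step 1: Rank x and y separately (midranks; no ties here).
rank(x): 8->6, 4->3, 9->7, 5->4, 6->5, 14->8, 20->11, 18->9, 2->2, 19->10, 1->1
rank(y): 9->7, 11->8, 3->3, 5->4, 6->5, 12->9, 17->10, 2->2, 1->1, 7->6, 19->11
Step 2: d_i = R_x(i) - R_y(i); compute d_i^2.
  (6-7)^2=1, (3-8)^2=25, (7-3)^2=16, (4-4)^2=0, (5-5)^2=0, (8-9)^2=1, (11-10)^2=1, (9-2)^2=49, (2-1)^2=1, (10-6)^2=16, (1-11)^2=100
sum(d^2) = 210.
Step 3: rho = 1 - 6*210 / (11*(11^2 - 1)) = 1 - 1260/1320 = 0.045455.
Step 4: Under H0, t = rho * sqrt((n-2)/(1-rho^2)) = 0.1365 ~ t(9).
Step 5: Two-sided p-value from the t-distribution with 9 df = 0.894427.
Step 6: alpha = 0.05. fail to reject H0.

rho = 0.0455, p = 0.894427, fail to reject H0 at alpha = 0.05.


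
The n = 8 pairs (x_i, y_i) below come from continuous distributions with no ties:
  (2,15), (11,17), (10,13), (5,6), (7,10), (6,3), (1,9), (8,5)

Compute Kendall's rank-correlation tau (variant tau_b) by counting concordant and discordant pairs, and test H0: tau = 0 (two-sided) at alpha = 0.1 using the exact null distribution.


Step 1: Enumerate the 28 unordered pairs (i,j) with i<j and classify each by sign(x_j-x_i) * sign(y_j-y_i).
  (1,2):dx=+9,dy=+2->C; (1,3):dx=+8,dy=-2->D; (1,4):dx=+3,dy=-9->D; (1,5):dx=+5,dy=-5->D
  (1,6):dx=+4,dy=-12->D; (1,7):dx=-1,dy=-6->C; (1,8):dx=+6,dy=-10->D; (2,3):dx=-1,dy=-4->C
  (2,4):dx=-6,dy=-11->C; (2,5):dx=-4,dy=-7->C; (2,6):dx=-5,dy=-14->C; (2,7):dx=-10,dy=-8->C
  (2,8):dx=-3,dy=-12->C; (3,4):dx=-5,dy=-7->C; (3,5):dx=-3,dy=-3->C; (3,6):dx=-4,dy=-10->C
  (3,7):dx=-9,dy=-4->C; (3,8):dx=-2,dy=-8->C; (4,5):dx=+2,dy=+4->C; (4,6):dx=+1,dy=-3->D
  (4,7):dx=-4,dy=+3->D; (4,8):dx=+3,dy=-1->D; (5,6):dx=-1,dy=-7->C; (5,7):dx=-6,dy=-1->C
  (5,8):dx=+1,dy=-5->D; (6,7):dx=-5,dy=+6->D; (6,8):dx=+2,dy=+2->C; (7,8):dx=+7,dy=-4->D
Step 2: C = 17, D = 11, total pairs = 28.
Step 3: tau = (C - D)/(n(n-1)/2) = (17 - 11)/28 = 0.214286.
Step 4: Exact two-sided p-value (enumerate n! = 40320 permutations of y under H0): p = 0.548413.
Step 5: alpha = 0.1. fail to reject H0.

tau_b = 0.2143 (C=17, D=11), p = 0.548413, fail to reject H0.


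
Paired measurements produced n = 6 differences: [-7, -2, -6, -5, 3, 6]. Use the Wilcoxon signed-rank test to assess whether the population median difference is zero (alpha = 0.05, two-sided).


Step 1: Drop any zero differences (none here) and take |d_i|.
|d| = [7, 2, 6, 5, 3, 6]
Step 2: Midrank |d_i| (ties get averaged ranks).
ranks: |7|->6, |2|->1, |6|->4.5, |5|->3, |3|->2, |6|->4.5
Step 3: Attach original signs; sum ranks with positive sign and with negative sign.
W+ = 2 + 4.5 = 6.5
W- = 6 + 1 + 4.5 + 3 = 14.5
(Check: W+ + W- = 21 should equal n(n+1)/2 = 21.)
Step 4: Test statistic W = min(W+, W-) = 6.5.
Step 5: Ties in |d|, so use the tie-corrected normal approximation.
        E[W] = n(n+1)/4 = 6*7/4 = 10.5.
        Tie groups: |d|=6 (t=2); sum(t^3 - t) = 6.
        Var[W] = n(n+1)(2n+1)/24 - sum(t^3-t)/48 = 546/24 - 6/48 = 22.625.
        z = (W - E[W]) / sqrt(Var[W]) = (6.5 - 10.5) / 4.7566 = -0.8409.
        Two-sided p = 2*Phi(z) = 0.400381.
Step 6: alpha = 0.05. fail to reject H0.

W+ = 6.5, W- = 14.5, W = min = 6.5, p = 0.400381, fail to reject H0.


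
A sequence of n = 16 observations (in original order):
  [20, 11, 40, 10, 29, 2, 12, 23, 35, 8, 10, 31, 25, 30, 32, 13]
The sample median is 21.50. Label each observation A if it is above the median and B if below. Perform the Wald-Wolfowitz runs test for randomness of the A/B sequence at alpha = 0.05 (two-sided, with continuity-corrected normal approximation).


Step 1: Compute median = 21.50; label A = above, B = below.
Labels in order: BBABABBAABBAAAAB  (n_A = 8, n_B = 8)
Step 2: Count runs R = 9.
Step 3: Under H0 (random ordering), E[R] = 2*n_A*n_B/(n_A+n_B) + 1 = 2*8*8/16 + 1 = 9.0000.
        Var[R] = 2*n_A*n_B*(2*n_A*n_B - n_A - n_B) / ((n_A+n_B)^2 * (n_A+n_B-1)) = 14336/3840 = 3.7333.
        SD[R] = 1.9322.
Step 4: R = E[R], so z = 0 with no continuity correction.
Step 5: Two-sided p-value via normal approximation = 2*(1 - Phi(|z|)) = 1.000000.
Step 6: alpha = 0.05. fail to reject H0.

R = 9, z = 0.0000, p = 1.000000, fail to reject H0.


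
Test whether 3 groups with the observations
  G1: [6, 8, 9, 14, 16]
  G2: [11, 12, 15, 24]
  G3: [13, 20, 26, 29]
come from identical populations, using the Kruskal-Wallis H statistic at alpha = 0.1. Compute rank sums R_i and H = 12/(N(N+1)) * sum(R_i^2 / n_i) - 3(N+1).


Step 1: Combine all N = 13 observations and assign midranks.
sorted (value, group, rank): (6,G1,1), (8,G1,2), (9,G1,3), (11,G2,4), (12,G2,5), (13,G3,6), (14,G1,7), (15,G2,8), (16,G1,9), (20,G3,10), (24,G2,11), (26,G3,12), (29,G3,13)
Step 2: Sum ranks within each group.
R_1 = 22 (n_1 = 5)
R_2 = 28 (n_2 = 4)
R_3 = 41 (n_3 = 4)
Step 3: H = 12/(N(N+1)) * sum(R_i^2/n_i) - 3(N+1)
     = 12/(13*14) * (22^2/5 + 28^2/4 + 41^2/4) - 3*14
     = 0.065934 * 713.05 - 42
     = 5.014286.
Step 4: No ties, so H is used without correction.
Step 5: Under H0, H ~ chi^2(2); p-value = 0.081501.
Step 6: alpha = 0.1. reject H0.

H = 5.0143, df = 2, p = 0.081501, reject H0.


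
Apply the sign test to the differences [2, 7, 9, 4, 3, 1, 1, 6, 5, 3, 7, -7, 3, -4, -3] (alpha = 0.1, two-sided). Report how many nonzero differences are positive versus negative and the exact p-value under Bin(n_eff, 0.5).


Step 1: Discard zero differences. Original n = 15; n_eff = number of nonzero differences = 15.
Nonzero differences (with sign): +2, +7, +9, +4, +3, +1, +1, +6, +5, +3, +7, -7, +3, -4, -3
Step 2: Count signs: positive = 12, negative = 3.
Step 3: Under H0: P(positive) = 0.5, so the number of positives S ~ Bin(15, 0.5).
Step 4: Two-sided exact p-value = sum of Bin(15,0.5) probabilities at or below the observed probability = 0.035156.
Step 5: alpha = 0.1. reject H0.

n_eff = 15, pos = 12, neg = 3, p = 0.035156, reject H0.


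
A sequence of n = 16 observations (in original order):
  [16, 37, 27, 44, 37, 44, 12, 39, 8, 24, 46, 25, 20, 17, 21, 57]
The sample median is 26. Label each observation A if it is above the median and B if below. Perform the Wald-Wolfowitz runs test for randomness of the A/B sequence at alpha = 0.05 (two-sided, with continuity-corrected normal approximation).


Step 1: Compute median = 26; label A = above, B = below.
Labels in order: BAAAAABABBABBBBA  (n_A = 8, n_B = 8)
Step 2: Count runs R = 8.
Step 3: Under H0 (random ordering), E[R] = 2*n_A*n_B/(n_A+n_B) + 1 = 2*8*8/16 + 1 = 9.0000.
        Var[R] = 2*n_A*n_B*(2*n_A*n_B - n_A - n_B) / ((n_A+n_B)^2 * (n_A+n_B-1)) = 14336/3840 = 3.7333.
        SD[R] = 1.9322.
Step 4: Continuity-corrected z = (R + 0.5 - E[R]) / SD[R] = (8 + 0.5 - 9.0000) / 1.9322 = -0.2588.
Step 5: Two-sided p-value via normal approximation = 2*(1 - Phi(|z|)) = 0.795809.
Step 6: alpha = 0.05. fail to reject H0.

R = 8, z = -0.2588, p = 0.795809, fail to reject H0.


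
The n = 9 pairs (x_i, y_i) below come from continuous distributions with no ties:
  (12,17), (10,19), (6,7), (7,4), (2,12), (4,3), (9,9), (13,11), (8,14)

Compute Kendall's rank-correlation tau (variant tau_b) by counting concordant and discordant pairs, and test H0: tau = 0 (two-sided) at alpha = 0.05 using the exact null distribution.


Step 1: Enumerate the 36 unordered pairs (i,j) with i<j and classify each by sign(x_j-x_i) * sign(y_j-y_i).
  (1,2):dx=-2,dy=+2->D; (1,3):dx=-6,dy=-10->C; (1,4):dx=-5,dy=-13->C; (1,5):dx=-10,dy=-5->C
  (1,6):dx=-8,dy=-14->C; (1,7):dx=-3,dy=-8->C; (1,8):dx=+1,dy=-6->D; (1,9):dx=-4,dy=-3->C
  (2,3):dx=-4,dy=-12->C; (2,4):dx=-3,dy=-15->C; (2,5):dx=-8,dy=-7->C; (2,6):dx=-6,dy=-16->C
  (2,7):dx=-1,dy=-10->C; (2,8):dx=+3,dy=-8->D; (2,9):dx=-2,dy=-5->C; (3,4):dx=+1,dy=-3->D
  (3,5):dx=-4,dy=+5->D; (3,6):dx=-2,dy=-4->C; (3,7):dx=+3,dy=+2->C; (3,8):dx=+7,dy=+4->C
  (3,9):dx=+2,dy=+7->C; (4,5):dx=-5,dy=+8->D; (4,6):dx=-3,dy=-1->C; (4,7):dx=+2,dy=+5->C
  (4,8):dx=+6,dy=+7->C; (4,9):dx=+1,dy=+10->C; (5,6):dx=+2,dy=-9->D; (5,7):dx=+7,dy=-3->D
  (5,8):dx=+11,dy=-1->D; (5,9):dx=+6,dy=+2->C; (6,7):dx=+5,dy=+6->C; (6,8):dx=+9,dy=+8->C
  (6,9):dx=+4,dy=+11->C; (7,8):dx=+4,dy=+2->C; (7,9):dx=-1,dy=+5->D; (8,9):dx=-5,dy=+3->D
Step 2: C = 25, D = 11, total pairs = 36.
Step 3: tau = (C - D)/(n(n-1)/2) = (25 - 11)/36 = 0.388889.
Step 4: Exact two-sided p-value (enumerate n! = 362880 permutations of y under H0): p = 0.180181.
Step 5: alpha = 0.05. fail to reject H0.

tau_b = 0.3889 (C=25, D=11), p = 0.180181, fail to reject H0.


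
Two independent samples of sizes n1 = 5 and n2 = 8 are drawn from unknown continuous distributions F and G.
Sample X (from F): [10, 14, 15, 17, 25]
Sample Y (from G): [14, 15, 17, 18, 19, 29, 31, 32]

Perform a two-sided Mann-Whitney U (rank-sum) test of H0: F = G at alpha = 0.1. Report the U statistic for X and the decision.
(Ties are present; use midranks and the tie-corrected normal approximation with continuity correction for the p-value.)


Step 1: Combine and sort all 13 observations; assign midranks.
sorted (value, group): (10,X), (14,X), (14,Y), (15,X), (15,Y), (17,X), (17,Y), (18,Y), (19,Y), (25,X), (29,Y), (31,Y), (32,Y)
ranks: 10->1, 14->2.5, 14->2.5, 15->4.5, 15->4.5, 17->6.5, 17->6.5, 18->8, 19->9, 25->10, 29->11, 31->12, 32->13
Step 2: Rank sum for X: R1 = 1 + 2.5 + 4.5 + 6.5 + 10 = 24.5.
Step 3: U_X = R1 - n1(n1+1)/2 = 24.5 - 5*6/2 = 24.5 - 15 = 9.5.
       U_Y = n1*n2 - U_X = 40 - 9.5 = 30.5.
Step 4: Ties are present, so use the tie-corrected normal approximation (with continuity correction) for the p-value.
Step 5: p-value = 0.141583; compare to alpha = 0.1. fail to reject H0.

U_X = 9.5, p = 0.141583, fail to reject H0 at alpha = 0.1.


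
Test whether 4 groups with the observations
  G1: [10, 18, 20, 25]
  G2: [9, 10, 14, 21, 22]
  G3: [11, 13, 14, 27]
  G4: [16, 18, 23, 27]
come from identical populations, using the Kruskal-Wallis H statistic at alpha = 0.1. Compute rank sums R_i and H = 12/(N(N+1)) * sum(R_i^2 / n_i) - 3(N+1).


Step 1: Combine all N = 17 observations and assign midranks.
sorted (value, group, rank): (9,G2,1), (10,G1,2.5), (10,G2,2.5), (11,G3,4), (13,G3,5), (14,G2,6.5), (14,G3,6.5), (16,G4,8), (18,G1,9.5), (18,G4,9.5), (20,G1,11), (21,G2,12), (22,G2,13), (23,G4,14), (25,G1,15), (27,G3,16.5), (27,G4,16.5)
Step 2: Sum ranks within each group.
R_1 = 38 (n_1 = 4)
R_2 = 35 (n_2 = 5)
R_3 = 32 (n_3 = 4)
R_4 = 48 (n_4 = 4)
Step 3: H = 12/(N(N+1)) * sum(R_i^2/n_i) - 3(N+1)
     = 12/(17*18) * (38^2/4 + 35^2/5 + 32^2/4 + 48^2/4) - 3*18
     = 0.039216 * 1438 - 54
     = 2.392157.
Step 4: Ties present; correction factor C = 1 - 24/(17^3 - 17) = 0.995098. Corrected H = 2.392157 / 0.995098 = 2.403941.
Step 5: Under H0, H ~ chi^2(3); p-value = 0.492901.
Step 6: alpha = 0.1. fail to reject H0.

H = 2.4039, df = 3, p = 0.492901, fail to reject H0.


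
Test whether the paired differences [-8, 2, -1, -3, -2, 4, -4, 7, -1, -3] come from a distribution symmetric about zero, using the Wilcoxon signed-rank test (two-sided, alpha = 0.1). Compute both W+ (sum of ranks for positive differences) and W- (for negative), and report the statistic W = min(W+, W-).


Step 1: Drop any zero differences (none here) and take |d_i|.
|d| = [8, 2, 1, 3, 2, 4, 4, 7, 1, 3]
Step 2: Midrank |d_i| (ties get averaged ranks).
ranks: |8|->10, |2|->3.5, |1|->1.5, |3|->5.5, |2|->3.5, |4|->7.5, |4|->7.5, |7|->9, |1|->1.5, |3|->5.5
Step 3: Attach original signs; sum ranks with positive sign and with negative sign.
W+ = 3.5 + 7.5 + 9 = 20
W- = 10 + 1.5 + 5.5 + 3.5 + 7.5 + 1.5 + 5.5 = 35
(Check: W+ + W- = 55 should equal n(n+1)/2 = 55.)
Step 4: Test statistic W = min(W+, W-) = 20.
Step 5: Ties in |d|, so use the tie-corrected normal approximation.
        E[W] = n(n+1)/4 = 10*11/4 = 27.5.
        Tie groups: |d|=1 (t=2), |d|=2 (t=2), |d|=3 (t=2), |d|=4 (t=2); sum(t^3 - t) = 24.
        Var[W] = n(n+1)(2n+1)/24 - sum(t^3-t)/48 = 2310/24 - 24/48 = 95.75.
        z = (W - E[W]) / sqrt(Var[W]) = (20 - 27.5) / 9.7852 = -0.7665.
        Two-sided p = 2*Phi(z) = 0.443400.
Step 6: alpha = 0.1. fail to reject H0.

W+ = 20, W- = 35, W = min = 20, p = 0.443400, fail to reject H0.


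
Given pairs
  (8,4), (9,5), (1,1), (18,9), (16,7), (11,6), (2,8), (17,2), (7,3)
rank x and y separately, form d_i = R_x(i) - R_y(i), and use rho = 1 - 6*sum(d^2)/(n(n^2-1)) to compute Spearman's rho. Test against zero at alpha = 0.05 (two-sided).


Step 1: Rank x and y separately (midranks; no ties here).
rank(x): 8->4, 9->5, 1->1, 18->9, 16->7, 11->6, 2->2, 17->8, 7->3
rank(y): 4->4, 5->5, 1->1, 9->9, 7->7, 6->6, 8->8, 2->2, 3->3
Step 2: d_i = R_x(i) - R_y(i); compute d_i^2.
  (4-4)^2=0, (5-5)^2=0, (1-1)^2=0, (9-9)^2=0, (7-7)^2=0, (6-6)^2=0, (2-8)^2=36, (8-2)^2=36, (3-3)^2=0
sum(d^2) = 72.
Step 3: rho = 1 - 6*72 / (9*(9^2 - 1)) = 1 - 432/720 = 0.400000.
Step 4: Under H0, t = rho * sqrt((n-2)/(1-rho^2)) = 1.1547 ~ t(7).
Step 5: Two-sided p-value from the t-distribution with 7 df = 0.286105.
Step 6: alpha = 0.05. fail to reject H0.

rho = 0.4000, p = 0.286105, fail to reject H0 at alpha = 0.05.


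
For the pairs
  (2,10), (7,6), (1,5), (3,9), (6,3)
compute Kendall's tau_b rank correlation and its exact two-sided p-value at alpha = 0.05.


Step 1: Enumerate the 10 unordered pairs (i,j) with i<j and classify each by sign(x_j-x_i) * sign(y_j-y_i).
  (1,2):dx=+5,dy=-4->D; (1,3):dx=-1,dy=-5->C; (1,4):dx=+1,dy=-1->D; (1,5):dx=+4,dy=-7->D
  (2,3):dx=-6,dy=-1->C; (2,4):dx=-4,dy=+3->D; (2,5):dx=-1,dy=-3->C; (3,4):dx=+2,dy=+4->C
  (3,5):dx=+5,dy=-2->D; (4,5):dx=+3,dy=-6->D
Step 2: C = 4, D = 6, total pairs = 10.
Step 3: tau = (C - D)/(n(n-1)/2) = (4 - 6)/10 = -0.200000.
Step 4: Exact two-sided p-value (enumerate n! = 120 permutations of y under H0): p = 0.816667.
Step 5: alpha = 0.05. fail to reject H0.

tau_b = -0.2000 (C=4, D=6), p = 0.816667, fail to reject H0.


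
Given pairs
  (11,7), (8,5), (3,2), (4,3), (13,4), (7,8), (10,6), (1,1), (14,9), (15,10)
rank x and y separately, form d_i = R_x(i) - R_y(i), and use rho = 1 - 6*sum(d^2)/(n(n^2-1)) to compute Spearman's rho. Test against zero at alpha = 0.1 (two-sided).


Step 1: Rank x and y separately (midranks; no ties here).
rank(x): 11->7, 8->5, 3->2, 4->3, 13->8, 7->4, 10->6, 1->1, 14->9, 15->10
rank(y): 7->7, 5->5, 2->2, 3->3, 4->4, 8->8, 6->6, 1->1, 9->9, 10->10
Step 2: d_i = R_x(i) - R_y(i); compute d_i^2.
  (7-7)^2=0, (5-5)^2=0, (2-2)^2=0, (3-3)^2=0, (8-4)^2=16, (4-8)^2=16, (6-6)^2=0, (1-1)^2=0, (9-9)^2=0, (10-10)^2=0
sum(d^2) = 32.
Step 3: rho = 1 - 6*32 / (10*(10^2 - 1)) = 1 - 192/990 = 0.806061.
Step 4: Under H0, t = rho * sqrt((n-2)/(1-rho^2)) = 3.8522 ~ t(8).
Step 5: Two-sided p-value from the t-distribution with 8 df = 0.004862.
Step 6: alpha = 0.1. reject H0.

rho = 0.8061, p = 0.004862, reject H0 at alpha = 0.1.


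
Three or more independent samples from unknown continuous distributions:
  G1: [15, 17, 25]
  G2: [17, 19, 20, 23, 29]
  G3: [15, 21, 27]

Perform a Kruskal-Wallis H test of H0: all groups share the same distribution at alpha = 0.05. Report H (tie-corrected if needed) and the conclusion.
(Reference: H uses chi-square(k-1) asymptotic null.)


Step 1: Combine all N = 11 observations and assign midranks.
sorted (value, group, rank): (15,G1,1.5), (15,G3,1.5), (17,G1,3.5), (17,G2,3.5), (19,G2,5), (20,G2,6), (21,G3,7), (23,G2,8), (25,G1,9), (27,G3,10), (29,G2,11)
Step 2: Sum ranks within each group.
R_1 = 14 (n_1 = 3)
R_2 = 33.5 (n_2 = 5)
R_3 = 18.5 (n_3 = 3)
Step 3: H = 12/(N(N+1)) * sum(R_i^2/n_i) - 3(N+1)
     = 12/(11*12) * (14^2/3 + 33.5^2/5 + 18.5^2/3) - 3*12
     = 0.090909 * 403.867 - 36
     = 0.715152.
Step 4: Ties present; correction factor C = 1 - 12/(11^3 - 11) = 0.990909. Corrected H = 0.715152 / 0.990909 = 0.721713.
Step 5: Under H0, H ~ chi^2(2); p-value = 0.697079.
Step 6: alpha = 0.05. fail to reject H0.

H = 0.7217, df = 2, p = 0.697079, fail to reject H0.


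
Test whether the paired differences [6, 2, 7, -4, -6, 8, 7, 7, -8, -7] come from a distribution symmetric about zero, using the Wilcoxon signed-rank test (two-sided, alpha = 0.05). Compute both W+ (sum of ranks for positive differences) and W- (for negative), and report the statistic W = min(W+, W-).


Step 1: Drop any zero differences (none here) and take |d_i|.
|d| = [6, 2, 7, 4, 6, 8, 7, 7, 8, 7]
Step 2: Midrank |d_i| (ties get averaged ranks).
ranks: |6|->3.5, |2|->1, |7|->6.5, |4|->2, |6|->3.5, |8|->9.5, |7|->6.5, |7|->6.5, |8|->9.5, |7|->6.5
Step 3: Attach original signs; sum ranks with positive sign and with negative sign.
W+ = 3.5 + 1 + 6.5 + 9.5 + 6.5 + 6.5 = 33.5
W- = 2 + 3.5 + 9.5 + 6.5 = 21.5
(Check: W+ + W- = 55 should equal n(n+1)/2 = 55.)
Step 4: Test statistic W = min(W+, W-) = 21.5.
Step 5: Ties in |d|, so use the tie-corrected normal approximation.
        E[W] = n(n+1)/4 = 10*11/4 = 27.5.
        Tie groups: |d|=6 (t=2), |d|=7 (t=4), |d|=8 (t=2); sum(t^3 - t) = 72.
        Var[W] = n(n+1)(2n+1)/24 - sum(t^3-t)/48 = 2310/24 - 72/48 = 94.75.
        z = (W - E[W]) / sqrt(Var[W]) = (21.5 - 27.5) / 9.7340 = -0.6164.
        Two-sided p = 2*Phi(z) = 0.537631.
Step 6: alpha = 0.05. fail to reject H0.

W+ = 33.5, W- = 21.5, W = min = 21.5, p = 0.537631, fail to reject H0.


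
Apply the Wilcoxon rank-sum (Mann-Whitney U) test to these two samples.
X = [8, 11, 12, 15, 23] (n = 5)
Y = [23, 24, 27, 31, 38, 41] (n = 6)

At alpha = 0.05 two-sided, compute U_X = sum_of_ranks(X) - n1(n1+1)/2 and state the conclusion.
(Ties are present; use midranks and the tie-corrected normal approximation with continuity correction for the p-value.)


Step 1: Combine and sort all 11 observations; assign midranks.
sorted (value, group): (8,X), (11,X), (12,X), (15,X), (23,X), (23,Y), (24,Y), (27,Y), (31,Y), (38,Y), (41,Y)
ranks: 8->1, 11->2, 12->3, 15->4, 23->5.5, 23->5.5, 24->7, 27->8, 31->9, 38->10, 41->11
Step 2: Rank sum for X: R1 = 1 + 2 + 3 + 4 + 5.5 = 15.5.
Step 3: U_X = R1 - n1(n1+1)/2 = 15.5 - 5*6/2 = 15.5 - 15 = 0.5.
       U_Y = n1*n2 - U_X = 30 - 0.5 = 29.5.
Step 4: Ties are present, so use the tie-corrected normal approximation (with continuity correction) for the p-value.
Step 5: p-value = 0.010411; compare to alpha = 0.05. reject H0.

U_X = 0.5, p = 0.010411, reject H0 at alpha = 0.05.


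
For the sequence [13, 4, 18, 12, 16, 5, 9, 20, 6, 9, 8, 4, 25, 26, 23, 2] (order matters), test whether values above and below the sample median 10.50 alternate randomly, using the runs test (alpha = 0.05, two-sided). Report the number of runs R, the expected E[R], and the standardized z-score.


Step 1: Compute median = 10.50; label A = above, B = below.
Labels in order: ABAAABBABBBBAAAB  (n_A = 8, n_B = 8)
Step 2: Count runs R = 8.
Step 3: Under H0 (random ordering), E[R] = 2*n_A*n_B/(n_A+n_B) + 1 = 2*8*8/16 + 1 = 9.0000.
        Var[R] = 2*n_A*n_B*(2*n_A*n_B - n_A - n_B) / ((n_A+n_B)^2 * (n_A+n_B-1)) = 14336/3840 = 3.7333.
        SD[R] = 1.9322.
Step 4: Continuity-corrected z = (R + 0.5 - E[R]) / SD[R] = (8 + 0.5 - 9.0000) / 1.9322 = -0.2588.
Step 5: Two-sided p-value via normal approximation = 2*(1 - Phi(|z|)) = 0.795809.
Step 6: alpha = 0.05. fail to reject H0.

R = 8, z = -0.2588, p = 0.795809, fail to reject H0.


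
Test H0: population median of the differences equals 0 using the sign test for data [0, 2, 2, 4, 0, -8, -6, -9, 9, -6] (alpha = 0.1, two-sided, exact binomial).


Step 1: Discard zero differences. Original n = 10; n_eff = number of nonzero differences = 8.
Nonzero differences (with sign): +2, +2, +4, -8, -6, -9, +9, -6
Step 2: Count signs: positive = 4, negative = 4.
Step 3: Under H0: P(positive) = 0.5, so the number of positives S ~ Bin(8, 0.5).
Step 4: Two-sided exact p-value = sum of Bin(8,0.5) probabilities at or below the observed probability = 1.000000.
Step 5: alpha = 0.1. fail to reject H0.

n_eff = 8, pos = 4, neg = 4, p = 1.000000, fail to reject H0.


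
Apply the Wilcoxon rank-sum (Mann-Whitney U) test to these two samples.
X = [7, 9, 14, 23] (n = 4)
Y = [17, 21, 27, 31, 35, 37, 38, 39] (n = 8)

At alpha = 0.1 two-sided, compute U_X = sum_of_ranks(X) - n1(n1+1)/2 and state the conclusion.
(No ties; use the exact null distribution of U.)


Step 1: Combine and sort all 12 observations; assign midranks.
sorted (value, group): (7,X), (9,X), (14,X), (17,Y), (21,Y), (23,X), (27,Y), (31,Y), (35,Y), (37,Y), (38,Y), (39,Y)
ranks: 7->1, 9->2, 14->3, 17->4, 21->5, 23->6, 27->7, 31->8, 35->9, 37->10, 38->11, 39->12
Step 2: Rank sum for X: R1 = 1 + 2 + 3 + 6 = 12.
Step 3: U_X = R1 - n1(n1+1)/2 = 12 - 4*5/2 = 12 - 10 = 2.
       U_Y = n1*n2 - U_X = 32 - 2 = 30.
Step 4: No ties, so the exact null distribution of U (based on enumerating the C(12,4) = 495 equally likely rank assignments) gives the two-sided p-value.
Step 5: p-value = 0.016162; compare to alpha = 0.1. reject H0.

U_X = 2, p = 0.016162, reject H0 at alpha = 0.1.


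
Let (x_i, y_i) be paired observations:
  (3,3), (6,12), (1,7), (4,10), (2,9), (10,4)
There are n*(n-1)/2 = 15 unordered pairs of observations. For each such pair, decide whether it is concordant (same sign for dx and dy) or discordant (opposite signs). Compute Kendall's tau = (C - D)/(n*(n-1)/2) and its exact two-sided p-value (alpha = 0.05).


Step 1: Enumerate the 15 unordered pairs (i,j) with i<j and classify each by sign(x_j-x_i) * sign(y_j-y_i).
  (1,2):dx=+3,dy=+9->C; (1,3):dx=-2,dy=+4->D; (1,4):dx=+1,dy=+7->C; (1,5):dx=-1,dy=+6->D
  (1,6):dx=+7,dy=+1->C; (2,3):dx=-5,dy=-5->C; (2,4):dx=-2,dy=-2->C; (2,5):dx=-4,dy=-3->C
  (2,6):dx=+4,dy=-8->D; (3,4):dx=+3,dy=+3->C; (3,5):dx=+1,dy=+2->C; (3,6):dx=+9,dy=-3->D
  (4,5):dx=-2,dy=-1->C; (4,6):dx=+6,dy=-6->D; (5,6):dx=+8,dy=-5->D
Step 2: C = 9, D = 6, total pairs = 15.
Step 3: tau = (C - D)/(n(n-1)/2) = (9 - 6)/15 = 0.200000.
Step 4: Exact two-sided p-value (enumerate n! = 720 permutations of y under H0): p = 0.719444.
Step 5: alpha = 0.05. fail to reject H0.

tau_b = 0.2000 (C=9, D=6), p = 0.719444, fail to reject H0.


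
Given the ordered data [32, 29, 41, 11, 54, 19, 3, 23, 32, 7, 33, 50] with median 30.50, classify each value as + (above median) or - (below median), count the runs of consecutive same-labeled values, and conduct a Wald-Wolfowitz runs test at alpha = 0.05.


Step 1: Compute median = 30.50; label A = above, B = below.
Labels in order: ABABABBBABAA  (n_A = 6, n_B = 6)
Step 2: Count runs R = 9.
Step 3: Under H0 (random ordering), E[R] = 2*n_A*n_B/(n_A+n_B) + 1 = 2*6*6/12 + 1 = 7.0000.
        Var[R] = 2*n_A*n_B*(2*n_A*n_B - n_A - n_B) / ((n_A+n_B)^2 * (n_A+n_B-1)) = 4320/1584 = 2.7273.
        SD[R] = 1.6514.
Step 4: Continuity-corrected z = (R - 0.5 - E[R]) / SD[R] = (9 - 0.5 - 7.0000) / 1.6514 = 0.9083.
Step 5: Two-sided p-value via normal approximation = 2*(1 - Phi(|z|)) = 0.363722.
Step 6: alpha = 0.05. fail to reject H0.

R = 9, z = 0.9083, p = 0.363722, fail to reject H0.


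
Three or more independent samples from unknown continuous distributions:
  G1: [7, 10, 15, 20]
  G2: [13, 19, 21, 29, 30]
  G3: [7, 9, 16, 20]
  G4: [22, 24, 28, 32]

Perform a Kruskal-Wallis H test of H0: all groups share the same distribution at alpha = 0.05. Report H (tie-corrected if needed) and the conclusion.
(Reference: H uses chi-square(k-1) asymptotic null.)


Step 1: Combine all N = 17 observations and assign midranks.
sorted (value, group, rank): (7,G1,1.5), (7,G3,1.5), (9,G3,3), (10,G1,4), (13,G2,5), (15,G1,6), (16,G3,7), (19,G2,8), (20,G1,9.5), (20,G3,9.5), (21,G2,11), (22,G4,12), (24,G4,13), (28,G4,14), (29,G2,15), (30,G2,16), (32,G4,17)
Step 2: Sum ranks within each group.
R_1 = 21 (n_1 = 4)
R_2 = 55 (n_2 = 5)
R_3 = 21 (n_3 = 4)
R_4 = 56 (n_4 = 4)
Step 3: H = 12/(N(N+1)) * sum(R_i^2/n_i) - 3(N+1)
     = 12/(17*18) * (21^2/4 + 55^2/5 + 21^2/4 + 56^2/4) - 3*18
     = 0.039216 * 1609.5 - 54
     = 9.117647.
Step 4: Ties present; correction factor C = 1 - 12/(17^3 - 17) = 0.997549. Corrected H = 9.117647 / 0.997549 = 9.140049.
Step 5: Under H0, H ~ chi^2(3); p-value = 0.027486.
Step 6: alpha = 0.05. reject H0.

H = 9.1400, df = 3, p = 0.027486, reject H0.


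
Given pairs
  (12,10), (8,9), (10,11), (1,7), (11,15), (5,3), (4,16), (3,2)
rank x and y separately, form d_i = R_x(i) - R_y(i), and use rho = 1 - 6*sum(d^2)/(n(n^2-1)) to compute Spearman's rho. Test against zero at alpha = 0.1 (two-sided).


Step 1: Rank x and y separately (midranks; no ties here).
rank(x): 12->8, 8->5, 10->6, 1->1, 11->7, 5->4, 4->3, 3->2
rank(y): 10->5, 9->4, 11->6, 7->3, 15->7, 3->2, 16->8, 2->1
Step 2: d_i = R_x(i) - R_y(i); compute d_i^2.
  (8-5)^2=9, (5-4)^2=1, (6-6)^2=0, (1-3)^2=4, (7-7)^2=0, (4-2)^2=4, (3-8)^2=25, (2-1)^2=1
sum(d^2) = 44.
Step 3: rho = 1 - 6*44 / (8*(8^2 - 1)) = 1 - 264/504 = 0.476190.
Step 4: Under H0, t = rho * sqrt((n-2)/(1-rho^2)) = 1.3265 ~ t(6).
Step 5: Two-sided p-value from the t-distribution with 6 df = 0.232936.
Step 6: alpha = 0.1. fail to reject H0.

rho = 0.4762, p = 0.232936, fail to reject H0 at alpha = 0.1.


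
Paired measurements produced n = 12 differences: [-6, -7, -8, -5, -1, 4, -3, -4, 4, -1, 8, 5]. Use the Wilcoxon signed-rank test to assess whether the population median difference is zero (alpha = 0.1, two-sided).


Step 1: Drop any zero differences (none here) and take |d_i|.
|d| = [6, 7, 8, 5, 1, 4, 3, 4, 4, 1, 8, 5]
Step 2: Midrank |d_i| (ties get averaged ranks).
ranks: |6|->9, |7|->10, |8|->11.5, |5|->7.5, |1|->1.5, |4|->5, |3|->3, |4|->5, |4|->5, |1|->1.5, |8|->11.5, |5|->7.5
Step 3: Attach original signs; sum ranks with positive sign and with negative sign.
W+ = 5 + 5 + 11.5 + 7.5 = 29
W- = 9 + 10 + 11.5 + 7.5 + 1.5 + 3 + 5 + 1.5 = 49
(Check: W+ + W- = 78 should equal n(n+1)/2 = 78.)
Step 4: Test statistic W = min(W+, W-) = 29.
Step 5: Ties in |d|, so use the tie-corrected normal approximation.
        E[W] = n(n+1)/4 = 12*13/4 = 39.
        Tie groups: |d|=1 (t=2), |d|=4 (t=3), |d|=5 (t=2), |d|=8 (t=2); sum(t^3 - t) = 42.
        Var[W] = n(n+1)(2n+1)/24 - sum(t^3-t)/48 = 3900/24 - 42/48 = 161.625.
        z = (W - E[W]) / sqrt(Var[W]) = (29 - 39) / 12.7132 = -0.7866.
        Two-sided p = 2*Phi(z) = 0.431525.
Step 6: alpha = 0.1. fail to reject H0.

W+ = 29, W- = 49, W = min = 29, p = 0.431525, fail to reject H0.


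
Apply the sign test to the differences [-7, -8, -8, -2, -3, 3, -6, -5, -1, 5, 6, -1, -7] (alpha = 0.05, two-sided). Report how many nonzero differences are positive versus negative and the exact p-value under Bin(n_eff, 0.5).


Step 1: Discard zero differences. Original n = 13; n_eff = number of nonzero differences = 13.
Nonzero differences (with sign): -7, -8, -8, -2, -3, +3, -6, -5, -1, +5, +6, -1, -7
Step 2: Count signs: positive = 3, negative = 10.
Step 3: Under H0: P(positive) = 0.5, so the number of positives S ~ Bin(13, 0.5).
Step 4: Two-sided exact p-value = sum of Bin(13,0.5) probabilities at or below the observed probability = 0.092285.
Step 5: alpha = 0.05. fail to reject H0.

n_eff = 13, pos = 3, neg = 10, p = 0.092285, fail to reject H0.


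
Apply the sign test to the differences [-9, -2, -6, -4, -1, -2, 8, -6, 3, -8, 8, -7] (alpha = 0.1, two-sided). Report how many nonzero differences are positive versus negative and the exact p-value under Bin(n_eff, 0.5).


Step 1: Discard zero differences. Original n = 12; n_eff = number of nonzero differences = 12.
Nonzero differences (with sign): -9, -2, -6, -4, -1, -2, +8, -6, +3, -8, +8, -7
Step 2: Count signs: positive = 3, negative = 9.
Step 3: Under H0: P(positive) = 0.5, so the number of positives S ~ Bin(12, 0.5).
Step 4: Two-sided exact p-value = sum of Bin(12,0.5) probabilities at or below the observed probability = 0.145996.
Step 5: alpha = 0.1. fail to reject H0.

n_eff = 12, pos = 3, neg = 9, p = 0.145996, fail to reject H0.


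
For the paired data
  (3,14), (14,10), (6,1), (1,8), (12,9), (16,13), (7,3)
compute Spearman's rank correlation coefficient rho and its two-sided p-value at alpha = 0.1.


Step 1: Rank x and y separately (midranks; no ties here).
rank(x): 3->2, 14->6, 6->3, 1->1, 12->5, 16->7, 7->4
rank(y): 14->7, 10->5, 1->1, 8->3, 9->4, 13->6, 3->2
Step 2: d_i = R_x(i) - R_y(i); compute d_i^2.
  (2-7)^2=25, (6-5)^2=1, (3-1)^2=4, (1-3)^2=4, (5-4)^2=1, (7-6)^2=1, (4-2)^2=4
sum(d^2) = 40.
Step 3: rho = 1 - 6*40 / (7*(7^2 - 1)) = 1 - 240/336 = 0.285714.
Step 4: Under H0, t = rho * sqrt((n-2)/(1-rho^2)) = 0.6667 ~ t(5).
Step 5: Two-sided p-value from the t-distribution with 5 df = 0.534509.
Step 6: alpha = 0.1. fail to reject H0.

rho = 0.2857, p = 0.534509, fail to reject H0 at alpha = 0.1.


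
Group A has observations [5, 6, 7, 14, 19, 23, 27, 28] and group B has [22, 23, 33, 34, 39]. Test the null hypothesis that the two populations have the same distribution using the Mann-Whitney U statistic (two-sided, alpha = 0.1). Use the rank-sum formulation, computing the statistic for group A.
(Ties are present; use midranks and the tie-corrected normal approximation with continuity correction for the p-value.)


Step 1: Combine and sort all 13 observations; assign midranks.
sorted (value, group): (5,X), (6,X), (7,X), (14,X), (19,X), (22,Y), (23,X), (23,Y), (27,X), (28,X), (33,Y), (34,Y), (39,Y)
ranks: 5->1, 6->2, 7->3, 14->4, 19->5, 22->6, 23->7.5, 23->7.5, 27->9, 28->10, 33->11, 34->12, 39->13
Step 2: Rank sum for X: R1 = 1 + 2 + 3 + 4 + 5 + 7.5 + 9 + 10 = 41.5.
Step 3: U_X = R1 - n1(n1+1)/2 = 41.5 - 8*9/2 = 41.5 - 36 = 5.5.
       U_Y = n1*n2 - U_X = 40 - 5.5 = 34.5.
Step 4: Ties are present, so use the tie-corrected normal approximation (with continuity correction) for the p-value.
Step 5: p-value = 0.040149; compare to alpha = 0.1. reject H0.

U_X = 5.5, p = 0.040149, reject H0 at alpha = 0.1.


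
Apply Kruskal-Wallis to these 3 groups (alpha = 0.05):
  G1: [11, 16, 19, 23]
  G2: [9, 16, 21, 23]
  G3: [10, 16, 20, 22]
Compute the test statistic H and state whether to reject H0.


Step 1: Combine all N = 12 observations and assign midranks.
sorted (value, group, rank): (9,G2,1), (10,G3,2), (11,G1,3), (16,G1,5), (16,G2,5), (16,G3,5), (19,G1,7), (20,G3,8), (21,G2,9), (22,G3,10), (23,G1,11.5), (23,G2,11.5)
Step 2: Sum ranks within each group.
R_1 = 26.5 (n_1 = 4)
R_2 = 26.5 (n_2 = 4)
R_3 = 25 (n_3 = 4)
Step 3: H = 12/(N(N+1)) * sum(R_i^2/n_i) - 3(N+1)
     = 12/(12*13) * (26.5^2/4 + 26.5^2/4 + 25^2/4) - 3*13
     = 0.076923 * 507.375 - 39
     = 0.028846.
Step 4: Ties present; correction factor C = 1 - 30/(12^3 - 12) = 0.982517. Corrected H = 0.028846 / 0.982517 = 0.029359.
Step 5: Under H0, H ~ chi^2(2); p-value = 0.985428.
Step 6: alpha = 0.05. fail to reject H0.

H = 0.0294, df = 2, p = 0.985428, fail to reject H0.


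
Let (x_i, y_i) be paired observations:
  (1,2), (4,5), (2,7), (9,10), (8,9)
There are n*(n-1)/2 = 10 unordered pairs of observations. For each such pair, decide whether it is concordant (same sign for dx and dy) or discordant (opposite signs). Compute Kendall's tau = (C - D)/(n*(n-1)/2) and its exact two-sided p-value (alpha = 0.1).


Step 1: Enumerate the 10 unordered pairs (i,j) with i<j and classify each by sign(x_j-x_i) * sign(y_j-y_i).
  (1,2):dx=+3,dy=+3->C; (1,3):dx=+1,dy=+5->C; (1,4):dx=+8,dy=+8->C; (1,5):dx=+7,dy=+7->C
  (2,3):dx=-2,dy=+2->D; (2,4):dx=+5,dy=+5->C; (2,5):dx=+4,dy=+4->C; (3,4):dx=+7,dy=+3->C
  (3,5):dx=+6,dy=+2->C; (4,5):dx=-1,dy=-1->C
Step 2: C = 9, D = 1, total pairs = 10.
Step 3: tau = (C - D)/(n(n-1)/2) = (9 - 1)/10 = 0.800000.
Step 4: Exact two-sided p-value (enumerate n! = 120 permutations of y under H0): p = 0.083333.
Step 5: alpha = 0.1. reject H0.

tau_b = 0.8000 (C=9, D=1), p = 0.083333, reject H0.


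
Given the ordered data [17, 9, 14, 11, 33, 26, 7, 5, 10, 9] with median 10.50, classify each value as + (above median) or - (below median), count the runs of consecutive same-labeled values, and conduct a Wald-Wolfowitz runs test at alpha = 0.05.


Step 1: Compute median = 10.50; label A = above, B = below.
Labels in order: ABAAAABBBB  (n_A = 5, n_B = 5)
Step 2: Count runs R = 4.
Step 3: Under H0 (random ordering), E[R] = 2*n_A*n_B/(n_A+n_B) + 1 = 2*5*5/10 + 1 = 6.0000.
        Var[R] = 2*n_A*n_B*(2*n_A*n_B - n_A - n_B) / ((n_A+n_B)^2 * (n_A+n_B-1)) = 2000/900 = 2.2222.
        SD[R] = 1.4907.
Step 4: Continuity-corrected z = (R + 0.5 - E[R]) / SD[R] = (4 + 0.5 - 6.0000) / 1.4907 = -1.0062.
Step 5: Two-sided p-value via normal approximation = 2*(1 - Phi(|z|)) = 0.314305.
Step 6: alpha = 0.05. fail to reject H0.

R = 4, z = -1.0062, p = 0.314305, fail to reject H0.


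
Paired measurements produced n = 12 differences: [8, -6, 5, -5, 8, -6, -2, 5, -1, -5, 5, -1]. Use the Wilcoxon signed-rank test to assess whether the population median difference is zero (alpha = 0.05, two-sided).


Step 1: Drop any zero differences (none here) and take |d_i|.
|d| = [8, 6, 5, 5, 8, 6, 2, 5, 1, 5, 5, 1]
Step 2: Midrank |d_i| (ties get averaged ranks).
ranks: |8|->11.5, |6|->9.5, |5|->6, |5|->6, |8|->11.5, |6|->9.5, |2|->3, |5|->6, |1|->1.5, |5|->6, |5|->6, |1|->1.5
Step 3: Attach original signs; sum ranks with positive sign and with negative sign.
W+ = 11.5 + 6 + 11.5 + 6 + 6 = 41
W- = 9.5 + 6 + 9.5 + 3 + 1.5 + 6 + 1.5 = 37
(Check: W+ + W- = 78 should equal n(n+1)/2 = 78.)
Step 4: Test statistic W = min(W+, W-) = 37.
Step 5: Ties in |d|, so use the tie-corrected normal approximation.
        E[W] = n(n+1)/4 = 12*13/4 = 39.
        Tie groups: |d|=1 (t=2), |d|=5 (t=5), |d|=6 (t=2), |d|=8 (t=2); sum(t^3 - t) = 138.
        Var[W] = n(n+1)(2n+1)/24 - sum(t^3-t)/48 = 3900/24 - 138/48 = 159.625.
        z = (W - E[W]) / sqrt(Var[W]) = (37 - 39) / 12.6343 = -0.1583.
        Two-sided p = 2*Phi(z) = 0.874221.
Step 6: alpha = 0.05. fail to reject H0.

W+ = 41, W- = 37, W = min = 37, p = 0.874221, fail to reject H0.


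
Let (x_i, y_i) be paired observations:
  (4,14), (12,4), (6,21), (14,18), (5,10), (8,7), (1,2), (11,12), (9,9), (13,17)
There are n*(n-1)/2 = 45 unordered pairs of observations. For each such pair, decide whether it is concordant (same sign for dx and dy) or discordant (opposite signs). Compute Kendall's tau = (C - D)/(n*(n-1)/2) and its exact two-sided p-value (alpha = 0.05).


Step 1: Enumerate the 45 unordered pairs (i,j) with i<j and classify each by sign(x_j-x_i) * sign(y_j-y_i).
  (1,2):dx=+8,dy=-10->D; (1,3):dx=+2,dy=+7->C; (1,4):dx=+10,dy=+4->C; (1,5):dx=+1,dy=-4->D
  (1,6):dx=+4,dy=-7->D; (1,7):dx=-3,dy=-12->C; (1,8):dx=+7,dy=-2->D; (1,9):dx=+5,dy=-5->D
  (1,10):dx=+9,dy=+3->C; (2,3):dx=-6,dy=+17->D; (2,4):dx=+2,dy=+14->C; (2,5):dx=-7,dy=+6->D
  (2,6):dx=-4,dy=+3->D; (2,7):dx=-11,dy=-2->C; (2,8):dx=-1,dy=+8->D; (2,9):dx=-3,dy=+5->D
  (2,10):dx=+1,dy=+13->C; (3,4):dx=+8,dy=-3->D; (3,5):dx=-1,dy=-11->C; (3,6):dx=+2,dy=-14->D
  (3,7):dx=-5,dy=-19->C; (3,8):dx=+5,dy=-9->D; (3,9):dx=+3,dy=-12->D; (3,10):dx=+7,dy=-4->D
  (4,5):dx=-9,dy=-8->C; (4,6):dx=-6,dy=-11->C; (4,7):dx=-13,dy=-16->C; (4,8):dx=-3,dy=-6->C
  (4,9):dx=-5,dy=-9->C; (4,10):dx=-1,dy=-1->C; (5,6):dx=+3,dy=-3->D; (5,7):dx=-4,dy=-8->C
  (5,8):dx=+6,dy=+2->C; (5,9):dx=+4,dy=-1->D; (5,10):dx=+8,dy=+7->C; (6,7):dx=-7,dy=-5->C
  (6,8):dx=+3,dy=+5->C; (6,9):dx=+1,dy=+2->C; (6,10):dx=+5,dy=+10->C; (7,8):dx=+10,dy=+10->C
  (7,9):dx=+8,dy=+7->C; (7,10):dx=+12,dy=+15->C; (8,9):dx=-2,dy=-3->C; (8,10):dx=+2,dy=+5->C
  (9,10):dx=+4,dy=+8->C
Step 2: C = 28, D = 17, total pairs = 45.
Step 3: tau = (C - D)/(n(n-1)/2) = (28 - 17)/45 = 0.244444.
Step 4: Exact two-sided p-value (enumerate n! = 3628800 permutations of y under H0): p = 0.380720.
Step 5: alpha = 0.05. fail to reject H0.

tau_b = 0.2444 (C=28, D=17), p = 0.380720, fail to reject H0.


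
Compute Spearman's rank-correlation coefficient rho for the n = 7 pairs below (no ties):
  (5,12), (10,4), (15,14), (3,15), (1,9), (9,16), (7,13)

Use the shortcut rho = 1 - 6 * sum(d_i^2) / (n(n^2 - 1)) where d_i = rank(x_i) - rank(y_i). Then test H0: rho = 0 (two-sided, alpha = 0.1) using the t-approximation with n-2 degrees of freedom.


Step 1: Rank x and y separately (midranks; no ties here).
rank(x): 5->3, 10->6, 15->7, 3->2, 1->1, 9->5, 7->4
rank(y): 12->3, 4->1, 14->5, 15->6, 9->2, 16->7, 13->4
Step 2: d_i = R_x(i) - R_y(i); compute d_i^2.
  (3-3)^2=0, (6-1)^2=25, (7-5)^2=4, (2-6)^2=16, (1-2)^2=1, (5-7)^2=4, (4-4)^2=0
sum(d^2) = 50.
Step 3: rho = 1 - 6*50 / (7*(7^2 - 1)) = 1 - 300/336 = 0.107143.
Step 4: Under H0, t = rho * sqrt((n-2)/(1-rho^2)) = 0.2410 ~ t(5).
Step 5: Two-sided p-value from the t-distribution with 5 df = 0.819151.
Step 6: alpha = 0.1. fail to reject H0.

rho = 0.1071, p = 0.819151, fail to reject H0 at alpha = 0.1.


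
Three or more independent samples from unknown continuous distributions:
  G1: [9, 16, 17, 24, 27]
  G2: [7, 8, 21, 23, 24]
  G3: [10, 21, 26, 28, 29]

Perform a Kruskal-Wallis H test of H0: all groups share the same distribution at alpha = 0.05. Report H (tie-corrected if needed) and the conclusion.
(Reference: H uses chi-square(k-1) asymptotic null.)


Step 1: Combine all N = 15 observations and assign midranks.
sorted (value, group, rank): (7,G2,1), (8,G2,2), (9,G1,3), (10,G3,4), (16,G1,5), (17,G1,6), (21,G2,7.5), (21,G3,7.5), (23,G2,9), (24,G1,10.5), (24,G2,10.5), (26,G3,12), (27,G1,13), (28,G3,14), (29,G3,15)
Step 2: Sum ranks within each group.
R_1 = 37.5 (n_1 = 5)
R_2 = 30 (n_2 = 5)
R_3 = 52.5 (n_3 = 5)
Step 3: H = 12/(N(N+1)) * sum(R_i^2/n_i) - 3(N+1)
     = 12/(15*16) * (37.5^2/5 + 30^2/5 + 52.5^2/5) - 3*16
     = 0.050000 * 1012.5 - 48
     = 2.625000.
Step 4: Ties present; correction factor C = 1 - 12/(15^3 - 15) = 0.996429. Corrected H = 2.625000 / 0.996429 = 2.634409.
Step 5: Under H0, H ~ chi^2(2); p-value = 0.267883.
Step 6: alpha = 0.05. fail to reject H0.

H = 2.6344, df = 2, p = 0.267883, fail to reject H0.
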